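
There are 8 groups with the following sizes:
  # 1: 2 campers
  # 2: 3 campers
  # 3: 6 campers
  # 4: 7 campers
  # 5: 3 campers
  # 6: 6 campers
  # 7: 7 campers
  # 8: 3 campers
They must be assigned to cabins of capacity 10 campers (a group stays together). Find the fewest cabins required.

4

Total = 7 + 7 + 6 + 6 + 3 + 3 + 3 + 2 = 37 campers.
Lower bound: ⌈37/10⌉ = 4 cabins.
A packing using 4 cabins:
  cabin 1: 7 + 3 = 10
  cabin 2: 7 + 3 = 10
  cabin 3: 6 + 3 = 9
  cabin 4: 6 + 2 = 8
This matches the lower bound, so 4 is optimal.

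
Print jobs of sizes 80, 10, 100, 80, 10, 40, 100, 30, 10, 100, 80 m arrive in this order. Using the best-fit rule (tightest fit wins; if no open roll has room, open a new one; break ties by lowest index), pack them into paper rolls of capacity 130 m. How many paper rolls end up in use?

6

  80 → roll 1 (new)  [load 80/130]
  10 → roll 1  [load 90/130]
  100 → roll 2 (new)  [load 100/130]
  80 → roll 3 (new)  [load 80/130]
  10 → roll 2  [load 110/130]
  40 → roll 1  [load 130/130]
  100 → roll 4 (new)  [load 100/130]
  30 → roll 4  [load 130/130]
  10 → roll 2  [load 120/130]
  100 → roll 5 (new)  [load 100/130]
  80 → roll 6 (new)  [load 80/130]
6 paper rolls opened.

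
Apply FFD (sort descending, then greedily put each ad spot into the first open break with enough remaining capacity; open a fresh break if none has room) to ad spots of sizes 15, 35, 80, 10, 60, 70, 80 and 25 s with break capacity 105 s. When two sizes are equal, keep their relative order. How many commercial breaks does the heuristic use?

4

Sorted descending: 80, 80, 70, 60, 35, 25, 15, 10.
  80 → break 1 (new)  [load 80/105]
  80 → break 2 (new)  [load 80/105]
  70 → break 3 (new)  [load 70/105]
  60 → break 4 (new)  [load 60/105]
  35 → break 3  [load 105/105]
  25 → break 1  [load 105/105]
  15 → break 2  [load 95/105]
  10 → break 2  [load 105/105]
4 commercial breaks opened.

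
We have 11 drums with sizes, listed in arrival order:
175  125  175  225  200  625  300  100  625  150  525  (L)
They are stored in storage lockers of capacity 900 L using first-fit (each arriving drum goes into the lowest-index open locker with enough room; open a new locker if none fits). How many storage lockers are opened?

  175 → locker 1 (new)  [load 175/900]
  125 → locker 1  [load 300/900]
  175 → locker 1  [load 475/900]
  225 → locker 1  [load 700/900]
  200 → locker 1  [load 900/900]
  625 → locker 2 (new)  [load 625/900]
  300 → locker 3 (new)  [load 300/900]
  100 → locker 2  [load 725/900]
  625 → locker 4 (new)  [load 625/900]
  150 → locker 2  [load 875/900]
  525 → locker 3  [load 825/900]
4 storage lockers opened.

4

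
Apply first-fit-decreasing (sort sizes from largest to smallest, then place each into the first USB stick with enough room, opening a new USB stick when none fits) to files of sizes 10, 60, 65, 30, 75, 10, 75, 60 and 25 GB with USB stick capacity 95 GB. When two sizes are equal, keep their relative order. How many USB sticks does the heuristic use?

5

Sorted descending: 75, 75, 65, 60, 60, 30, 25, 10, 10.
  75 → USB stick 1 (new)  [load 75/95]
  75 → USB stick 2 (new)  [load 75/95]
  65 → USB stick 3 (new)  [load 65/95]
  60 → USB stick 4 (new)  [load 60/95]
  60 → USB stick 5 (new)  [load 60/95]
  30 → USB stick 3  [load 95/95]
  25 → USB stick 4  [load 85/95]
  10 → USB stick 1  [load 85/95]
  10 → USB stick 1  [load 95/95]
5 USB sticks opened.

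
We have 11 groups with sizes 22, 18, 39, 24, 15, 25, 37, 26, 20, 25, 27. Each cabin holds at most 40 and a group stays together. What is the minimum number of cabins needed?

Total = 39 + 37 + 27 + 26 + 25 + 25 + 24 + 22 + 20 + 18 + 15 = 278.
Lower bound: ⌈278/40⌉ = 7 cabins.
Also, 8 groups each exceed 20, and no two of those can share a cabin, so at least 8 cabins are needed.
A packing using 9 cabins:
  cabin 1: 39 = 39
  cabin 2: 37 = 37
  cabin 3: 27 = 27
  cabin 4: 26 = 26
  cabin 5: 25 + 15 = 40
  cabin 6: 25 = 25
  cabin 7: 24 = 24
  cabin 8: 22 + 18 = 40
  cabin 9: 20 = 20
No arrangement into 8 cabins stays within capacity, so 9 is optimal.

9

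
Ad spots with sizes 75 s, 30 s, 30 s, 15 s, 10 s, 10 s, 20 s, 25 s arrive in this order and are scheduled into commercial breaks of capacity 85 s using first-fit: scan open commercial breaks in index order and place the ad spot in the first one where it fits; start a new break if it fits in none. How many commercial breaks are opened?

  75 → break 1 (new)  [load 75/85]
  30 → break 2 (new)  [load 30/85]
  30 → break 2  [load 60/85]
  15 → break 2  [load 75/85]
  10 → break 1  [load 85/85]
  10 → break 2  [load 85/85]
  20 → break 3 (new)  [load 20/85]
  25 → break 3  [load 45/85]
3 commercial breaks opened.

3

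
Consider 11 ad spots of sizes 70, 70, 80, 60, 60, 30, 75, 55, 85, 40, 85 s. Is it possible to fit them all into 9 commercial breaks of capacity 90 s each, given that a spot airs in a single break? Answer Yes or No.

Total = 710 s; ⌈710/90⌉ = 8.
9 ad spots each exceed half the capacity and cannot share a break, forcing at least 9 commercial breaks.
The bound of 9 does not rule out 9, but exhaustive search shows no assignment into 9 commercial breaks of capacity 90 s exists — the minimum is 10.

No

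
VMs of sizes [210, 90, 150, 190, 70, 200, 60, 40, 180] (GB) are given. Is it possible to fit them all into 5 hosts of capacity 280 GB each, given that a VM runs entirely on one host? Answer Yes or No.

Yes

A valid assignment using 5 hosts:
  host 1: 210 + 70 = 280
  host 2: 200 + 60 = 260
  host 3: 190 + 90 = 280
  host 4: 180 + 40 = 220
  host 5: 150 = 150
Every load is within 280 GB, so 5 hosts suffice.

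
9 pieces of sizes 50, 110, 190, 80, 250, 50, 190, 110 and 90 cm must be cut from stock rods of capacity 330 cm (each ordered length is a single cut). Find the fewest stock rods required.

Total = 250 + 190 + 190 + 110 + 110 + 90 + 80 + 50 + 50 = 1120 cm.
Lower bound: ⌈1120/330⌉ = 4 stock rods.
A packing using 4 stock rods:
  stock rod 1: 250 + 80 = 330
  stock rod 2: 190 + 110 = 300
  stock rod 3: 190 + 110 = 300
  stock rod 4: 90 + 50 + 50 = 190
This matches the lower bound, so 4 is optimal.

4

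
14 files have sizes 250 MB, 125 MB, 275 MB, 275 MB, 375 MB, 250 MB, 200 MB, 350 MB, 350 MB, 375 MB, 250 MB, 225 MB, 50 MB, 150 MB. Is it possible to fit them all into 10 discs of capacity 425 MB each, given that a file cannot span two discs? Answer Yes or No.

Yes

A valid assignment using 10 discs:
  disc 1: 375 + 50 = 425
  disc 2: 375 = 375
  disc 3: 350 = 350
  disc 4: 350 = 350
  disc 5: 275 + 150 = 425
  disc 6: 275 + 125 = 400
  disc 7: 250 = 250
  disc 8: 250 = 250
  disc 9: 250 = 250
  disc 10: 225 + 200 = 425
Every load is within 425 MB, so 10 discs suffice.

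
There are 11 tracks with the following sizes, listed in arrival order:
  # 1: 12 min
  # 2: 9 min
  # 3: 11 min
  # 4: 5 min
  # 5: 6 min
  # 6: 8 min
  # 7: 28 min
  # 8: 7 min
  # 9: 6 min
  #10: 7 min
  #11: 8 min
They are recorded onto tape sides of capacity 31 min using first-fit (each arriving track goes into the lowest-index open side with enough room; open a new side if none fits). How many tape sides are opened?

4

  12 → side 1 (new)  [load 12/31]
  9 → side 1  [load 21/31]
  11 → side 2 (new)  [load 11/31]
  5 → side 1  [load 26/31]
  6 → side 2  [load 17/31]
  8 → side 2  [load 25/31]
  28 → side 3 (new)  [load 28/31]
  7 → side 4 (new)  [load 7/31]
  6 → side 2  [load 31/31]
  7 → side 4  [load 14/31]
  8 → side 4  [load 22/31]
4 tape sides opened.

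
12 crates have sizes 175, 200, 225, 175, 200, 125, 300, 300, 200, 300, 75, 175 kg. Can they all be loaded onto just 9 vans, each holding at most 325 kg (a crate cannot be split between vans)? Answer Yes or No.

Total = 2450 kg; ⌈2450/325⌉ = 8.
10 crates each exceed half the capacity and cannot share a van, forcing at least 10 vans.
At least 10 vans are required, but only 9 are allowed.

No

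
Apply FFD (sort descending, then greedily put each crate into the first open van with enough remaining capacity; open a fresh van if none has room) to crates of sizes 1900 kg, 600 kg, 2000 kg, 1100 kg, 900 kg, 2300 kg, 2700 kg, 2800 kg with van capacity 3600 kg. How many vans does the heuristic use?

5

Sorted descending: 2800, 2700, 2300, 2000, 1900, 1100, 900, 600.
  2800 → van 1 (new)  [load 2800/3600]
  2700 → van 2 (new)  [load 2700/3600]
  2300 → van 3 (new)  [load 2300/3600]
  2000 → van 4 (new)  [load 2000/3600]
  1900 → van 5 (new)  [load 1900/3600]
  1100 → van 3  [load 3400/3600]
  900 → van 2  [load 3600/3600]
  600 → van 1  [load 3400/3600]
5 vans opened.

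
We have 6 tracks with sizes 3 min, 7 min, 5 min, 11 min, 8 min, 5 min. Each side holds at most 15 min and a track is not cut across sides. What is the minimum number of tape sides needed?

3

Total = 11 + 8 + 7 + 5 + 5 + 3 = 39 min.
Lower bound: ⌈39/15⌉ = 3 tape sides.
A packing using 3 tape sides:
  side 1: 11 + 3 = 14
  side 2: 8 + 7 = 15
  side 3: 5 + 5 = 10
This matches the lower bound, so 3 is optimal.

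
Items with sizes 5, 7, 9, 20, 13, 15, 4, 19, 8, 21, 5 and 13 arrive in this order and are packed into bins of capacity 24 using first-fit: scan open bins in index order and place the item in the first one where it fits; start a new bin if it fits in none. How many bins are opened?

7

  5 → bin 1 (new)  [load 5/24]
  7 → bin 1  [load 12/24]
  9 → bin 1  [load 21/24]
  20 → bin 2 (new)  [load 20/24]
  13 → bin 3 (new)  [load 13/24]
  15 → bin 4 (new)  [load 15/24]
  4 → bin 2  [load 24/24]
  19 → bin 5 (new)  [load 19/24]
  8 → bin 3  [load 21/24]
  21 → bin 6 (new)  [load 21/24]
  5 → bin 4  [load 20/24]
  13 → bin 7 (new)  [load 13/24]
7 bins opened.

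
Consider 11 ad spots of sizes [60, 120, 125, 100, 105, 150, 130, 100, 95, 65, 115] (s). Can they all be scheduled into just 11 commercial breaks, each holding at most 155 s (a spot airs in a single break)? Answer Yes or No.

A valid assignment using 10 commercial breaks:
  break 1: 150 = 150
  break 2: 130 = 130
  break 3: 125 = 125
  break 4: 120 = 120
  break 5: 115 = 115
  break 6: 105 = 105
  break 7: 100 = 100
  break 8: 100 = 100
  break 9: 95 + 60 = 155
  break 10: 65 = 65
That uses only 10 ≤ 11, so 11 commercial breaks are enough.

Yes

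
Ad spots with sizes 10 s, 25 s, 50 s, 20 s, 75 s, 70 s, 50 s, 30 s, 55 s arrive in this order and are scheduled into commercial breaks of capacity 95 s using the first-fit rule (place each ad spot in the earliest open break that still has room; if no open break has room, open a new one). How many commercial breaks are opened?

5

  10 → break 1 (new)  [load 10/95]
  25 → break 1  [load 35/95]
  50 → break 1  [load 85/95]
  20 → break 2 (new)  [load 20/95]
  75 → break 2  [load 95/95]
  70 → break 3 (new)  [load 70/95]
  50 → break 4 (new)  [load 50/95]
  30 → break 4  [load 80/95]
  55 → break 5 (new)  [load 55/95]
5 commercial breaks opened.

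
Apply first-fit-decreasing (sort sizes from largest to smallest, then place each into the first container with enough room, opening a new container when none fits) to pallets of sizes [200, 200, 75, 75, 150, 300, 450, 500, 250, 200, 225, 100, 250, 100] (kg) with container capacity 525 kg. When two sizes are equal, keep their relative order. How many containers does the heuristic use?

6

Sorted descending: 500, 450, 300, 250, 250, 225, 200, 200, 200, 150, 100, 100, 75, 75.
  500 → container 1 (new)  [load 500/525]
  450 → container 2 (new)  [load 450/525]
  300 → container 3 (new)  [load 300/525]
  250 → container 4 (new)  [load 250/525]
  250 → container 4  [load 500/525]
  225 → container 3  [load 525/525]
  200 → container 5 (new)  [load 200/525]
  200 → container 5  [load 400/525]
  200 → container 6 (new)  [load 200/525]
  150 → container 6  [load 350/525]
  100 → container 5  [load 500/525]
  100 → container 6  [load 450/525]
  75 → container 2  [load 525/525]
  75 → container 6  [load 525/525]
6 containers opened.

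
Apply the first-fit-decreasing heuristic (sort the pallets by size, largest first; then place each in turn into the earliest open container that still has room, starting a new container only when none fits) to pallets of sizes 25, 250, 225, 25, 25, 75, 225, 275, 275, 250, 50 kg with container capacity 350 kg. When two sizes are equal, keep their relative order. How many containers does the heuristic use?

Sorted descending: 275, 275, 250, 250, 225, 225, 75, 50, 25, 25, 25.
  275 → container 1 (new)  [load 275/350]
  275 → container 2 (new)  [load 275/350]
  250 → container 3 (new)  [load 250/350]
  250 → container 4 (new)  [load 250/350]
  225 → container 5 (new)  [load 225/350]
  225 → container 6 (new)  [load 225/350]
  75 → container 1  [load 350/350]
  50 → container 2  [load 325/350]
  25 → container 2  [load 350/350]
  25 → container 3  [load 275/350]
  25 → container 3  [load 300/350]
6 containers opened.

6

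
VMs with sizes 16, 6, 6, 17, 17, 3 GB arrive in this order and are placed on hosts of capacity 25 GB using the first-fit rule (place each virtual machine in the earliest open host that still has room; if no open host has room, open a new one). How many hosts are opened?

  16 → host 1 (new)  [load 16/25]
  6 → host 1  [load 22/25]
  6 → host 2 (new)  [load 6/25]
  17 → host 2  [load 23/25]
  17 → host 3 (new)  [load 17/25]
  3 → host 1  [load 25/25]
3 hosts opened.

3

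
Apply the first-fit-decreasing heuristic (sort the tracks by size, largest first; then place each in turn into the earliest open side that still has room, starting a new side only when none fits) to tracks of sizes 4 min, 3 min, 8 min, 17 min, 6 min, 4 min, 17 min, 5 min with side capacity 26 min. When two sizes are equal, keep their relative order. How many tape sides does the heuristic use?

Sorted descending: 17, 17, 8, 6, 5, 4, 4, 3.
  17 → side 1 (new)  [load 17/26]
  17 → side 2 (new)  [load 17/26]
  8 → side 1  [load 25/26]
  6 → side 2  [load 23/26]
  5 → side 3 (new)  [load 5/26]
  4 → side 3  [load 9/26]
  4 → side 3  [load 13/26]
  3 → side 2  [load 26/26]
3 tape sides opened.

3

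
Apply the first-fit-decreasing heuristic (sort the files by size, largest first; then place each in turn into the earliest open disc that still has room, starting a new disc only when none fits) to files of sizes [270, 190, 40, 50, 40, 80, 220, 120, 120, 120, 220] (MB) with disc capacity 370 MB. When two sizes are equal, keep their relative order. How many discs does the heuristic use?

Sorted descending: 270, 220, 220, 190, 120, 120, 120, 80, 50, 40, 40.
  270 → disc 1 (new)  [load 270/370]
  220 → disc 2 (new)  [load 220/370]
  220 → disc 3 (new)  [load 220/370]
  190 → disc 4 (new)  [load 190/370]
  120 → disc 2  [load 340/370]
  120 → disc 3  [load 340/370]
  120 → disc 4  [load 310/370]
  80 → disc 1  [load 350/370]
  50 → disc 4  [load 360/370]
  40 → disc 5 (new)  [load 40/370]
  40 → disc 5  [load 80/370]
5 discs opened.

5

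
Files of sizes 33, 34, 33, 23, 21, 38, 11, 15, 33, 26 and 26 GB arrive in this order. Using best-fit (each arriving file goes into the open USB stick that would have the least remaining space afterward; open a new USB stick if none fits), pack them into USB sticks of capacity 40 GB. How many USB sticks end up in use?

  33 → USB stick 1 (new)  [load 33/40]
  34 → USB stick 2 (new)  [load 34/40]
  33 → USB stick 3 (new)  [load 33/40]
  23 → USB stick 4 (new)  [load 23/40]
  21 → USB stick 5 (new)  [load 21/40]
  38 → USB stick 6 (new)  [load 38/40]
  11 → USB stick 4  [load 34/40]
  15 → USB stick 5  [load 36/40]
  33 → USB stick 7 (new)  [load 33/40]
  26 → USB stick 8 (new)  [load 26/40]
  26 → USB stick 9 (new)  [load 26/40]
9 USB sticks opened.

9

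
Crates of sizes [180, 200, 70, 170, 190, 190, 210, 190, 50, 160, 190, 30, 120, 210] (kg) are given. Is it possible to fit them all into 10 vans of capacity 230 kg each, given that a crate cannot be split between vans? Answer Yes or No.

Total = 2160 kg; ⌈2160/230⌉ = 10.
11 crates each exceed half the capacity and cannot share a van, forcing at least 11 vans.
At least 11 vans are required, but only 10 are allowed.

No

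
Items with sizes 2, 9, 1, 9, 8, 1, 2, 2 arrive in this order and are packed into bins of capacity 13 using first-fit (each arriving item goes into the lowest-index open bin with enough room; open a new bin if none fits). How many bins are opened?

  2 → bin 1 (new)  [load 2/13]
  9 → bin 1  [load 11/13]
  1 → bin 1  [load 12/13]
  9 → bin 2 (new)  [load 9/13]
  8 → bin 3 (new)  [load 8/13]
  1 → bin 1  [load 13/13]
  2 → bin 2  [load 11/13]
  2 → bin 2  [load 13/13]
3 bins opened.

3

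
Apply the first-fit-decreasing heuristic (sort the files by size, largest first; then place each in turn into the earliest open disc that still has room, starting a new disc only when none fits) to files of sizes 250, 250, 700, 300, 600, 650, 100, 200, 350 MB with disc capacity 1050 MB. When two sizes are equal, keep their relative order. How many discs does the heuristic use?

4

Sorted descending: 700, 650, 600, 350, 300, 250, 250, 200, 100.
  700 → disc 1 (new)  [load 700/1050]
  650 → disc 2 (new)  [load 650/1050]
  600 → disc 3 (new)  [load 600/1050]
  350 → disc 1  [load 1050/1050]
  300 → disc 2  [load 950/1050]
  250 → disc 3  [load 850/1050]
  250 → disc 4 (new)  [load 250/1050]
  200 → disc 3  [load 1050/1050]
  100 → disc 2  [load 1050/1050]
4 discs opened.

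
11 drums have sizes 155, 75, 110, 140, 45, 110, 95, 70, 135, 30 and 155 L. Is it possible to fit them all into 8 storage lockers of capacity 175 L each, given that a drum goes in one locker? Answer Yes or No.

Yes

A valid assignment using 8 storage lockers:
  locker 1: 155 = 155
  locker 2: 155 = 155
  locker 3: 140 + 30 = 170
  locker 4: 135 = 135
  locker 5: 110 + 45 = 155
  locker 6: 110 = 110
  locker 7: 95 + 75 = 170
  locker 8: 70 = 70
Every load is within 175 L, so 8 storage lockers suffice.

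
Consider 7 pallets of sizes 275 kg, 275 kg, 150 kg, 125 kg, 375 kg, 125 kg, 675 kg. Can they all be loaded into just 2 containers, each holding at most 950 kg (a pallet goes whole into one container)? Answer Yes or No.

Total = 2000 kg; ⌈2000/950⌉ = 3.
At least 3 containers are required, but only 2 are allowed.

No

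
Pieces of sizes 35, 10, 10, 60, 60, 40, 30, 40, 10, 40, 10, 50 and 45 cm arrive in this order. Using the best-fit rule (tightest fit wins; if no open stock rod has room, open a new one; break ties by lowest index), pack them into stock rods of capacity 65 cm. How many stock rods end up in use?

  35 → stock rod 1 (new)  [load 35/65]
  10 → stock rod 1  [load 45/65]
  10 → stock rod 1  [load 55/65]
  60 → stock rod 2 (new)  [load 60/65]
  60 → stock rod 3 (new)  [load 60/65]
  40 → stock rod 4 (new)  [load 40/65]
  30 → stock rod 5 (new)  [load 30/65]
  40 → stock rod 6 (new)  [load 40/65]
  10 → stock rod 1  [load 65/65]
  40 → stock rod 7 (new)  [load 40/65]
  10 → stock rod 4  [load 50/65]
  50 → stock rod 8 (new)  [load 50/65]
  45 → stock rod 9 (new)  [load 45/65]
9 stock rods opened.

9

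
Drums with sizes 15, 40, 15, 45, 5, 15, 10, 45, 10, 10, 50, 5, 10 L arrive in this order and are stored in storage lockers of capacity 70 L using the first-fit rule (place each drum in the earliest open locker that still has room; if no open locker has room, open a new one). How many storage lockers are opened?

  15 → locker 1 (new)  [load 15/70]
  40 → locker 1  [load 55/70]
  15 → locker 1  [load 70/70]
  45 → locker 2 (new)  [load 45/70]
  5 → locker 2  [load 50/70]
  15 → locker 2  [load 65/70]
  10 → locker 3 (new)  [load 10/70]
  45 → locker 3  [load 55/70]
  10 → locker 3  [load 65/70]
  10 → locker 4 (new)  [load 10/70]
  50 → locker 4  [load 60/70]
  5 → locker 2  [load 70/70]
  10 → locker 4  [load 70/70]
4 storage lockers opened.

4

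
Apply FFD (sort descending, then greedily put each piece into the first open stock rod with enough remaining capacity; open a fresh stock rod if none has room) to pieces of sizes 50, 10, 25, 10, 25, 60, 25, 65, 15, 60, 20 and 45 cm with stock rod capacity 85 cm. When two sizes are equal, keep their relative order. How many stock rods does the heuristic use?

Sorted descending: 65, 60, 60, 50, 45, 25, 25, 25, 20, 15, 10, 10.
  65 → stock rod 1 (new)  [load 65/85]
  60 → stock rod 2 (new)  [load 60/85]
  60 → stock rod 3 (new)  [load 60/85]
  50 → stock rod 4 (new)  [load 50/85]
  45 → stock rod 5 (new)  [load 45/85]
  25 → stock rod 2  [load 85/85]
  25 → stock rod 3  [load 85/85]
  25 → stock rod 4  [load 75/85]
  20 → stock rod 1  [load 85/85]
  15 → stock rod 5  [load 60/85]
  10 → stock rod 4  [load 85/85]
  10 → stock rod 5  [load 70/85]
5 stock rods opened.

5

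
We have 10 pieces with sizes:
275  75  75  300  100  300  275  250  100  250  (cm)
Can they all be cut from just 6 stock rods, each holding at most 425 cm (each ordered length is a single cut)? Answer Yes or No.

Yes

A valid assignment using 6 stock rods:
  stock rod 1: 300 + 100 = 400
  stock rod 2: 300 + 100 = 400
  stock rod 3: 275 + 75 + 75 = 425
  stock rod 4: 275 = 275
  stock rod 5: 250 = 250
  stock rod 6: 250 = 250
Every load is within 425 cm, so 6 stock rods suffice.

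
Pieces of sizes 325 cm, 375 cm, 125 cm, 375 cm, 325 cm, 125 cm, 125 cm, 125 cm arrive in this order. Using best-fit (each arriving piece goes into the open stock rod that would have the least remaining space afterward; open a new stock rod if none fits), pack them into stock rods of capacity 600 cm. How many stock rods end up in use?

  325 → stock rod 1 (new)  [load 325/600]
  375 → stock rod 2 (new)  [load 375/600]
  125 → stock rod 2  [load 500/600]
  375 → stock rod 3 (new)  [load 375/600]
  325 → stock rod 4 (new)  [load 325/600]
  125 → stock rod 3  [load 500/600]
  125 → stock rod 1  [load 450/600]
  125 → stock rod 1  [load 575/600]
4 stock rods opened.

4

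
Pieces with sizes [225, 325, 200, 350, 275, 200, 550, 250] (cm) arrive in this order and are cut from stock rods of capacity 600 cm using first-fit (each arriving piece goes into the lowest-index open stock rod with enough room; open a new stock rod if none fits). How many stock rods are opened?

  225 → stock rod 1 (new)  [load 225/600]
  325 → stock rod 1  [load 550/600]
  200 → stock rod 2 (new)  [load 200/600]
  350 → stock rod 2  [load 550/600]
  275 → stock rod 3 (new)  [load 275/600]
  200 → stock rod 3  [load 475/600]
  550 → stock rod 4 (new)  [load 550/600]
  250 → stock rod 5 (new)  [load 250/600]
5 stock rods opened.

5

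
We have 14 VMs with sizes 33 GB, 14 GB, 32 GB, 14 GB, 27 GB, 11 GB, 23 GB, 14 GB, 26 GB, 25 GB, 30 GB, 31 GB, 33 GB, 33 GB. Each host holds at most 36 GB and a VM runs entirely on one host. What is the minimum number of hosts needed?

Total = 33 + 33 + 33 + 32 + 31 + 30 + 27 + 26 + 25 + 23 + 14 + 14 + 14 + 11 = 346 GB.
Lower bound: ⌈346/36⌉ = 10 hosts.
A packing using 12 hosts:
  host 1: 33 = 33
  host 2: 33 = 33
  host 3: 33 = 33
  host 4: 32 = 32
  host 5: 31 = 31
  host 6: 30 = 30
  host 7: 27 = 27
  host 8: 26 = 26
  host 9: 25 + 11 = 36
  host 10: 23 = 23
  host 11: 14 + 14 = 28
  host 12: 14 = 14
No arrangement into 11 hosts stays within capacity, so 12 is optimal.

12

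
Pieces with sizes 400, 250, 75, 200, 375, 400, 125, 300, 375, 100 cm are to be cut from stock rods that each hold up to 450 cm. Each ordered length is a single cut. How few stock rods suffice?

Total = 400 + 400 + 375 + 375 + 300 + 250 + 200 + 125 + 100 + 75 = 2600 cm.
Lower bound: ⌈2600/450⌉ = 6 stock rods.
A packing using 7 stock rods:
  stock rod 1: 400 = 400
  stock rod 2: 400 = 400
  stock rod 3: 375 + 75 = 450
  stock rod 4: 375 = 375
  stock rod 5: 300 + 125 = 425
  stock rod 6: 250 + 200 = 450
  stock rod 7: 100 = 100
No arrangement into 6 stock rods stays within capacity, so 7 is optimal.

7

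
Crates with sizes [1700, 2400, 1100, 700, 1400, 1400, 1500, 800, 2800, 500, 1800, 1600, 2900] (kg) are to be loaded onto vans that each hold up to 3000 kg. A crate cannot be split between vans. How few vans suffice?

8

Total = 2900 + 2800 + 2400 + 1800 + 1700 + 1600 + 1500 + 1400 + 1400 + 1100 + 800 + 700 + 500 = 20600 kg.
Lower bound: ⌈20600/3000⌉ = 7 vans.
A packing using 8 vans:
  van 1: 2900 = 2900
  van 2: 2800 = 2800
  van 3: 2400 + 500 = 2900
  van 4: 1800 + 1100 = 2900
  van 5: 1700 + 800 = 2500
  van 6: 1600 + 1400 = 3000
  van 7: 1500 + 1400 = 2900
  van 8: 700 = 700
No arrangement into 7 vans stays within capacity, so 8 is optimal.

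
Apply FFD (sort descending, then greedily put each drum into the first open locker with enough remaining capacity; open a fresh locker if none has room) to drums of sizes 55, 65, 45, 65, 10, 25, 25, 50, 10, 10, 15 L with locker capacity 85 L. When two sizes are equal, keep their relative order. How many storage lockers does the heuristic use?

Sorted descending: 65, 65, 55, 50, 45, 25, 25, 15, 10, 10, 10.
  65 → locker 1 (new)  [load 65/85]
  65 → locker 2 (new)  [load 65/85]
  55 → locker 3 (new)  [load 55/85]
  50 → locker 4 (new)  [load 50/85]
  45 → locker 5 (new)  [load 45/85]
  25 → locker 3  [load 80/85]
  25 → locker 4  [load 75/85]
  15 → locker 1  [load 80/85]
  10 → locker 2  [load 75/85]
  10 → locker 2  [load 85/85]
  10 → locker 4  [load 85/85]
5 storage lockers opened.

5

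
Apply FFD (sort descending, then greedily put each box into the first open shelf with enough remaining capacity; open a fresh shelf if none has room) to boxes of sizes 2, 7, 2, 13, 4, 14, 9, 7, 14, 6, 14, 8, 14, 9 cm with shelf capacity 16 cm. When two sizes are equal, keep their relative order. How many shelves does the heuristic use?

Sorted descending: 14, 14, 14, 14, 13, 9, 9, 8, 7, 7, 6, 4, 2, 2.
  14 → shelf 1 (new)  [load 14/16]
  14 → shelf 2 (new)  [load 14/16]
  14 → shelf 3 (new)  [load 14/16]
  14 → shelf 4 (new)  [load 14/16]
  13 → shelf 5 (new)  [load 13/16]
  9 → shelf 6 (new)  [load 9/16]
  9 → shelf 7 (new)  [load 9/16]
  8 → shelf 8 (new)  [load 8/16]
  7 → shelf 6  [load 16/16]
  7 → shelf 7  [load 16/16]
  6 → shelf 8  [load 14/16]
  4 → shelf 9 (new)  [load 4/16]
  2 → shelf 1  [load 16/16]
  2 → shelf 2  [load 16/16]
9 shelves opened.

9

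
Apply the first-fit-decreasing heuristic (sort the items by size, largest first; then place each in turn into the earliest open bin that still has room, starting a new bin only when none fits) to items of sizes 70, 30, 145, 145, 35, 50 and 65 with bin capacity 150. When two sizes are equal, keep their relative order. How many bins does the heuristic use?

Sorted descending: 145, 145, 70, 65, 50, 35, 30.
  145 → bin 1 (new)  [load 145/150]
  145 → bin 2 (new)  [load 145/150]
  70 → bin 3 (new)  [load 70/150]
  65 → bin 3  [load 135/150]
  50 → bin 4 (new)  [load 50/150]
  35 → bin 4  [load 85/150]
  30 → bin 4  [load 115/150]
4 bins opened.

4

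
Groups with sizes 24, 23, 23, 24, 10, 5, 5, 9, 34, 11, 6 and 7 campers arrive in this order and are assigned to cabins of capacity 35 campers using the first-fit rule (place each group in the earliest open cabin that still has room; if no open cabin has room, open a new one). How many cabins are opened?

  24 → cabin 1 (new)  [load 24/35]
  23 → cabin 2 (new)  [load 23/35]
  23 → cabin 3 (new)  [load 23/35]
  24 → cabin 4 (new)  [load 24/35]
  10 → cabin 1  [load 34/35]
  5 → cabin 2  [load 28/35]
  5 → cabin 2  [load 33/35]
  9 → cabin 3  [load 32/35]
  34 → cabin 5 (new)  [load 34/35]
  11 → cabin 4  [load 35/35]
  6 → cabin 6 (new)  [load 6/35]
  7 → cabin 6  [load 13/35]
6 cabins opened.

6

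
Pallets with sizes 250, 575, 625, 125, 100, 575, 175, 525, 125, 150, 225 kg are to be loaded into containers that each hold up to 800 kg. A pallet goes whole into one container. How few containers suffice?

5

Total = 625 + 575 + 575 + 525 + 250 + 225 + 175 + 150 + 125 + 125 + 100 = 3450 kg.
Lower bound: ⌈3450/800⌉ = 5 containers.
A packing using 5 containers:
  container 1: 625 + 175 = 800
  container 2: 575 + 225 = 800
  container 3: 575 + 150 = 725
  container 4: 525 + 250 = 775
  container 5: 125 + 125 + 100 = 350
This matches the lower bound, so 5 is optimal.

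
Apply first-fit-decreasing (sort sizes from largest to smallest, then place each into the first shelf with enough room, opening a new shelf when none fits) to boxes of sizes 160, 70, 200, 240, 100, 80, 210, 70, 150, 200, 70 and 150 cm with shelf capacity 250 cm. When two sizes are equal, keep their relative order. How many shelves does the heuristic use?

8

Sorted descending: 240, 210, 200, 200, 160, 150, 150, 100, 80, 70, 70, 70.
  240 → shelf 1 (new)  [load 240/250]
  210 → shelf 2 (new)  [load 210/250]
  200 → shelf 3 (new)  [load 200/250]
  200 → shelf 4 (new)  [load 200/250]
  160 → shelf 5 (new)  [load 160/250]
  150 → shelf 6 (new)  [load 150/250]
  150 → shelf 7 (new)  [load 150/250]
  100 → shelf 6  [load 250/250]
  80 → shelf 5  [load 240/250]
  70 → shelf 7  [load 220/250]
  70 → shelf 8 (new)  [load 70/250]
  70 → shelf 8  [load 140/250]
8 shelves opened.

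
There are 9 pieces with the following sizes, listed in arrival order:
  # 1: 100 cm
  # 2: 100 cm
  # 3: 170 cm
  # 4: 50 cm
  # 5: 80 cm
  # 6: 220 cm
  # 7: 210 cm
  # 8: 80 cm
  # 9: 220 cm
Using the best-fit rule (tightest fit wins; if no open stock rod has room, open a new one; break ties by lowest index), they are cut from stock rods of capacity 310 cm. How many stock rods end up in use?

  100 → stock rod 1 (new)  [load 100/310]
  100 → stock rod 1  [load 200/310]
  170 → stock rod 2 (new)  [load 170/310]
  50 → stock rod 1  [load 250/310]
  80 → stock rod 2  [load 250/310]
  220 → stock rod 3 (new)  [load 220/310]
  210 → stock rod 4 (new)  [load 210/310]
  80 → stock rod 3  [load 300/310]
  220 → stock rod 5 (new)  [load 220/310]
5 stock rods opened.

5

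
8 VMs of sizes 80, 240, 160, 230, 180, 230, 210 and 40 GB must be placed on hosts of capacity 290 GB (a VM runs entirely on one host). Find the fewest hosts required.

Total = 240 + 230 + 230 + 210 + 180 + 160 + 80 + 40 = 1370 GB.
Lower bound: ⌈1370/290⌉ = 5 hosts.
Also, 6 VMs each exceed 145 GB, and no two of those can share a host, so at least 6 hosts are needed.
A packing using 6 hosts:
  host 1: 240 + 40 = 280
  host 2: 230 = 230
  host 3: 230 = 230
  host 4: 210 + 80 = 290
  host 5: 180 = 180
  host 6: 160 = 160
This matches the lower bound, so 6 is optimal.

6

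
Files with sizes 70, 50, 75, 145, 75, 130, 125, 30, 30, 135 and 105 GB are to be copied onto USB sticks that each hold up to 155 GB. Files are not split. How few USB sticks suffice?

7

Total = 145 + 135 + 130 + 125 + 105 + 75 + 75 + 70 + 50 + 30 + 30 = 970 GB.
Lower bound: ⌈970/155⌉ = 7 USB sticks.
A packing using 7 USB sticks:
  USB stick 1: 145 = 145
  USB stick 2: 135 = 135
  USB stick 3: 130 = 130
  USB stick 4: 125 + 30 = 155
  USB stick 5: 105 + 50 = 155
  USB stick 6: 75 + 75 = 150
  USB stick 7: 70 + 30 = 100
This matches the lower bound, so 7 is optimal.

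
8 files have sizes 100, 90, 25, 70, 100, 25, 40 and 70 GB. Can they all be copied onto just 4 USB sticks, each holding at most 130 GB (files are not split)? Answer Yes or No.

No

Total = 520 GB; ⌈520/130⌉ = 4.
5 files each exceed half the capacity and cannot share a USB stick, forcing at least 5 USB sticks.
At least 5 USB sticks are required, but only 4 are allowed.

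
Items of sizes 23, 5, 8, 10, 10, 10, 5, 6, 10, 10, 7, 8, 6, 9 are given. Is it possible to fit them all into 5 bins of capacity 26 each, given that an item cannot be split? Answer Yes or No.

A valid assignment using 5 bins:
  bin 1: 23 = 23
  bin 2: 10 + 10 + 6 = 26
  bin 3: 10 + 10 + 6 = 26
  bin 4: 10 + 9 + 7 = 26
  bin 5: 8 + 8 + 5 + 5 = 26
Every load is within 26, so 5 bins suffice.

Yes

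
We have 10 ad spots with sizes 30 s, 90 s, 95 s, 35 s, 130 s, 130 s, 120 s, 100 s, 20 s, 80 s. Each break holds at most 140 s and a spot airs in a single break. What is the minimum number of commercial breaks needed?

7

Total = 130 + 130 + 120 + 100 + 95 + 90 + 80 + 35 + 30 + 20 = 830 s.
Lower bound: ⌈830/140⌉ = 6 commercial breaks.
Also, 7 ad spots each exceed 70 s, and no two of those can share a break, so at least 7 commercial breaks are needed.
A packing using 7 commercial breaks:
  break 1: 130 = 130
  break 2: 130 = 130
  break 3: 120 + 20 = 140
  break 4: 100 + 35 = 135
  break 5: 95 + 30 = 125
  break 6: 90 = 90
  break 7: 80 = 80
This matches the lower bound, so 7 is optimal.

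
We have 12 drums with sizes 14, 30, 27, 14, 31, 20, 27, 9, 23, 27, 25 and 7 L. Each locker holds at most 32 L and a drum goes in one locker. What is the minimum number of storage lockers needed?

Total = 31 + 30 + 27 + 27 + 27 + 25 + 23 + 20 + 14 + 14 + 9 + 7 = 254 L.
Lower bound: ⌈254/32⌉ = 8 storage lockers.
A packing using 9 storage lockers:
  locker 1: 31 = 31
  locker 2: 30 = 30
  locker 3: 27 = 27
  locker 4: 27 = 27
  locker 5: 27 = 27
  locker 6: 25 + 7 = 32
  locker 7: 23 + 9 = 32
  locker 8: 20 = 20
  locker 9: 14 + 14 = 28
No arrangement into 8 storage lockers stays within capacity, so 9 is optimal.

9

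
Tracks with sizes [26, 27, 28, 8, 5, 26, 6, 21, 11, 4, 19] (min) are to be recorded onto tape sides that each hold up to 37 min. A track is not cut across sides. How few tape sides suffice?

6

Total = 28 + 27 + 26 + 26 + 21 + 19 + 11 + 8 + 6 + 5 + 4 = 181 min.
Lower bound: ⌈181/37⌉ = 5 tape sides.
Also, 6 tracks each exceed 37/2 min, and no two of those can share a side, so at least 6 tape sides are needed.
A packing using 6 tape sides:
  side 1: 28 + 8 = 36
  side 2: 27 + 6 + 4 = 37
  side 3: 26 + 11 = 37
  side 4: 26 + 5 = 31
  side 5: 21 = 21
  side 6: 19 = 19
This matches the lower bound, so 6 is optimal.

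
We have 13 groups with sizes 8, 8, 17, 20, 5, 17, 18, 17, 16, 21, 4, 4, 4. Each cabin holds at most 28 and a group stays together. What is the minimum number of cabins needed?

Total = 21 + 20 + 18 + 17 + 17 + 17 + 16 + 8 + 8 + 5 + 4 + 4 + 4 = 159.
Lower bound: ⌈159/28⌉ = 6 cabins.
Also, 7 groups each exceed 14, and no two of those can share a cabin, so at least 7 cabins are needed.
A packing using 7 cabins:
  cabin 1: 21 + 5 = 26
  cabin 2: 20 + 8 = 28
  cabin 3: 18 + 8 = 26
  cabin 4: 17 + 4 + 4 = 25
  cabin 5: 17 + 4 = 21
  cabin 6: 17 = 17
  cabin 7: 16 = 16
This matches the lower bound, so 7 is optimal.

7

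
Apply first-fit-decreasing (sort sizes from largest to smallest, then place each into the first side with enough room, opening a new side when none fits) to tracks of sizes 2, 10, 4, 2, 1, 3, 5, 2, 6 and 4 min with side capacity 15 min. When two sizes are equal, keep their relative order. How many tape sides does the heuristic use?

Sorted descending: 10, 6, 5, 4, 4, 3, 2, 2, 2, 1.
  10 → side 1 (new)  [load 10/15]
  6 → side 2 (new)  [load 6/15]
  5 → side 1  [load 15/15]
  4 → side 2  [load 10/15]
  4 → side 2  [load 14/15]
  3 → side 3 (new)  [load 3/15]
  2 → side 3  [load 5/15]
  2 → side 3  [load 7/15]
  2 → side 3  [load 9/15]
  1 → side 2  [load 15/15]
3 tape sides opened.

3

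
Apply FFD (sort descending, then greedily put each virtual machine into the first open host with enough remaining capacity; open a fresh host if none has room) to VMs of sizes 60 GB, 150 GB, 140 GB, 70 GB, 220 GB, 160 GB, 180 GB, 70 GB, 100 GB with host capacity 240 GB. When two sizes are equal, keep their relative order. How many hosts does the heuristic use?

Sorted descending: 220, 180, 160, 150, 140, 100, 70, 70, 60.
  220 → host 1 (new)  [load 220/240]
  180 → host 2 (new)  [load 180/240]
  160 → host 3 (new)  [load 160/240]
  150 → host 4 (new)  [load 150/240]
  140 → host 5 (new)  [load 140/240]
  100 → host 5  [load 240/240]
  70 → host 3  [load 230/240]
  70 → host 4  [load 220/240]
  60 → host 2  [load 240/240]
5 hosts opened.

5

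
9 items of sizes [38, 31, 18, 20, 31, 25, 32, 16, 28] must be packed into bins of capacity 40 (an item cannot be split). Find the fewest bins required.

8

Total = 38 + 32 + 31 + 31 + 28 + 25 + 20 + 18 + 16 = 239.
Lower bound: ⌈239/40⌉ = 6 bins.
A packing using 8 bins:
  bin 1: 38 = 38
  bin 2: 32 = 32
  bin 3: 31 = 31
  bin 4: 31 = 31
  bin 5: 28 = 28
  bin 6: 25 = 25
  bin 7: 20 + 18 = 38
  bin 8: 16 = 16
No arrangement into 7 bins stays within capacity, so 8 is optimal.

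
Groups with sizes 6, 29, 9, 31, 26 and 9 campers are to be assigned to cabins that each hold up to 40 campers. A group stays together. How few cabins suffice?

Total = 31 + 29 + 26 + 9 + 9 + 6 = 110 campers.
Lower bound: ⌈110/40⌉ = 3 cabins.
A packing using 3 cabins:
  cabin 1: 31 + 9 = 40
  cabin 2: 29 + 9 = 38
  cabin 3: 26 + 6 = 32
This matches the lower bound, so 3 is optimal.

3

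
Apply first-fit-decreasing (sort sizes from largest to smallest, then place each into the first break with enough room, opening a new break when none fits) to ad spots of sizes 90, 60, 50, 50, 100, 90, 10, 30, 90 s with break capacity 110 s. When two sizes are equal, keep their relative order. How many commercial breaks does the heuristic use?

6

Sorted descending: 100, 90, 90, 90, 60, 50, 50, 30, 10.
  100 → break 1 (new)  [load 100/110]
  90 → break 2 (new)  [load 90/110]
  90 → break 3 (new)  [load 90/110]
  90 → break 4 (new)  [load 90/110]
  60 → break 5 (new)  [load 60/110]
  50 → break 5  [load 110/110]
  50 → break 6 (new)  [load 50/110]
  30 → break 6  [load 80/110]
  10 → break 1  [load 110/110]
6 commercial breaks opened.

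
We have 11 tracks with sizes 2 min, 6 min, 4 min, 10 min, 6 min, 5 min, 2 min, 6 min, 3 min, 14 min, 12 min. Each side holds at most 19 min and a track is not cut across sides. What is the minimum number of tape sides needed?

4

Total = 14 + 12 + 10 + 6 + 6 + 6 + 5 + 4 + 3 + 2 + 2 = 70 min.
Lower bound: ⌈70/19⌉ = 4 tape sides.
A packing using 4 tape sides:
  side 1: 14 + 5 = 19
  side 2: 12 + 6 = 18
  side 3: 10 + 6 + 3 = 19
  side 4: 6 + 4 + 2 + 2 = 14
This matches the lower bound, so 4 is optimal.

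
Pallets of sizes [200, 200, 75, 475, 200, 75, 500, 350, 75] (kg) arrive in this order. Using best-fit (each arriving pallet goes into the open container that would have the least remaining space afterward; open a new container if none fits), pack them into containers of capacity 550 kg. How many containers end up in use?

  200 → container 1 (new)  [load 200/550]
  200 → container 1  [load 400/550]
  75 → container 1  [load 475/550]
  475 → container 2 (new)  [load 475/550]
  200 → container 3 (new)  [load 200/550]
  75 → container 1  [load 550/550]
  500 → container 4 (new)  [load 500/550]
  350 → container 3  [load 550/550]
  75 → container 2  [load 550/550]
4 containers opened.

4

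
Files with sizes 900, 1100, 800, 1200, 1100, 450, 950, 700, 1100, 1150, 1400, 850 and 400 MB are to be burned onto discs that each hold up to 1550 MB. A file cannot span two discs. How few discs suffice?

10

Total = 1400 + 1200 + 1150 + 1100 + 1100 + 1100 + 950 + 900 + 850 + 800 + 700 + 450 + 400 = 12100 MB.
Lower bound: ⌈12100/1550⌉ = 8 discs.
Also, 10 files each exceed 775 MB, and no two of those can share a disc, so at least 10 discs are needed.
A packing using 10 discs:
  disc 1: 1400 = 1400
  disc 2: 1200 = 1200
  disc 3: 1150 + 400 = 1550
  disc 4: 1100 + 450 = 1550
  disc 5: 1100 = 1100
  disc 6: 1100 = 1100
  disc 7: 950 = 950
  disc 8: 900 = 900
  disc 9: 850 + 700 = 1550
  disc 10: 800 = 800
This matches the lower bound, so 10 is optimal.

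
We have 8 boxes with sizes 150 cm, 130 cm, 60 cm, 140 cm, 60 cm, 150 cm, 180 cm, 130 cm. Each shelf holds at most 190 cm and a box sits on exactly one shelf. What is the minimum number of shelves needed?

Total = 180 + 150 + 150 + 140 + 130 + 130 + 60 + 60 = 1000 cm.
Lower bound: ⌈1000/190⌉ = 6 shelves.
A packing using 6 shelves:
  shelf 1: 180 = 180
  shelf 2: 150 = 150
  shelf 3: 150 = 150
  shelf 4: 140 = 140
  shelf 5: 130 + 60 = 190
  shelf 6: 130 + 60 = 190
This matches the lower bound, so 6 is optimal.

6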